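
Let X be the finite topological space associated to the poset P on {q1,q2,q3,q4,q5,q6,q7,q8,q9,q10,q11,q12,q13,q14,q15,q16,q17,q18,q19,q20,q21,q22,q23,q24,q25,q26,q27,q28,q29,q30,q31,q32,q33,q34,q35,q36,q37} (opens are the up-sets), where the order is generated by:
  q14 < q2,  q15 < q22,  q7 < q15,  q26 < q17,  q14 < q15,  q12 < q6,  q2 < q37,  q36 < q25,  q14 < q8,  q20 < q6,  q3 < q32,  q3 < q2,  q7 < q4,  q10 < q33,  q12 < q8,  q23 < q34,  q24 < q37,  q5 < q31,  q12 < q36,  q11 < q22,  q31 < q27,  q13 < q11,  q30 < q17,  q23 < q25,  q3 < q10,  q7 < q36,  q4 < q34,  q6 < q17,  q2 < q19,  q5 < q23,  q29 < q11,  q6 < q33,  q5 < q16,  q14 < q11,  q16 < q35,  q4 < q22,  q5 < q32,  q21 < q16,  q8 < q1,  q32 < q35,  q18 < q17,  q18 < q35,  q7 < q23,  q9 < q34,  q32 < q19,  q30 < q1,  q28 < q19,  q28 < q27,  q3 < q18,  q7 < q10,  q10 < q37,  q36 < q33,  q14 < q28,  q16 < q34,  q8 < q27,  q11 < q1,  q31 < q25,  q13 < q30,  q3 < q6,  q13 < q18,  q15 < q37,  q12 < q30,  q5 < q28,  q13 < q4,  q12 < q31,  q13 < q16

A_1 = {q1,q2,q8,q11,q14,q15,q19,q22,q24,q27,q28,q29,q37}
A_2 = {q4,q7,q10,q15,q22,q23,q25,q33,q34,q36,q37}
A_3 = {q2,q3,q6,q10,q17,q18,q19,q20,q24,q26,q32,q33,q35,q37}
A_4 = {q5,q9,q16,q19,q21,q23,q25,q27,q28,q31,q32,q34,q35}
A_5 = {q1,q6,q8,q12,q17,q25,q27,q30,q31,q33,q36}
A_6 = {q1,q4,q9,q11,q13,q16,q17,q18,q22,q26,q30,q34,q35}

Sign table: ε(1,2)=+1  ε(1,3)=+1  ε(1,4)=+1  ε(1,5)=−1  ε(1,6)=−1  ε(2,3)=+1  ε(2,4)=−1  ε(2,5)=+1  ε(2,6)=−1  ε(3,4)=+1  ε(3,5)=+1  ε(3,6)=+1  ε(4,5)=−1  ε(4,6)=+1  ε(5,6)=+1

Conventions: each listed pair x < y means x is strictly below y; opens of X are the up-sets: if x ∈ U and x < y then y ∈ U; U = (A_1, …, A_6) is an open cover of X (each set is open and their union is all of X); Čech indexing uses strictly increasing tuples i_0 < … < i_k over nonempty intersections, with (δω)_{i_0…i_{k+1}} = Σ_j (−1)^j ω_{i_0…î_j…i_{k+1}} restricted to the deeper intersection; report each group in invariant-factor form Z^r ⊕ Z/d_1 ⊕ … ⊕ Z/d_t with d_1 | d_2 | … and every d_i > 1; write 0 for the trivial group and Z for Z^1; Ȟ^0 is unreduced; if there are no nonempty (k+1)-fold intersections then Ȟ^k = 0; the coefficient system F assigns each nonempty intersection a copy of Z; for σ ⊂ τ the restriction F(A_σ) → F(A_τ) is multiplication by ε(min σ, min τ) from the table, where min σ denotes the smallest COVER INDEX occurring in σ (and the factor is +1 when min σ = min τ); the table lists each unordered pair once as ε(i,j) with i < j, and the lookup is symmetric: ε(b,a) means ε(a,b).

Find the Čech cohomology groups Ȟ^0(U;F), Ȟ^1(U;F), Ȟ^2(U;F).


Ȟ^0 ≅ 0,  Ȟ^1 ≅ Z/2,  Ȟ^2 ≅ Z

nonempty overlaps:
  A12={q15,q22,q37} A13={q2,q19,q24,q37} A14={q19,q27,q28} A15={q1,q8,q27} A16={q1,q11,q22} A23={q10,q33,q37} A24={q23,q25,q34} A25={q25,q33,q36} A26={q4,q22,q34} A34={q19,q32,q35} A35={q6,q17,q33} A36={q17,q18,q26,q35} A45={q25,q27,q31} A46={q9,q16,q34,q35} A56={q1,q17,q30}
  A123={q37} A126={q22} A134={q19} A145={q27} A156={q1} A235={q33} A245={q25} A246={q34} A346={q35} A356={q17}
C dims 6,15,10; δ0: rk 6, SNF 1^5·2; δ1: rk 9, SNF 1^9
degree 0: 6−6−0 = 0 → Ȟ^0 ≅ 0
degree 1: 15−9−6 = 0 plus torsion [2] → Ȟ^1 ≅ Z/2
degree 2: 10−0−9 = 1 → Ȟ^2 ≅ Z


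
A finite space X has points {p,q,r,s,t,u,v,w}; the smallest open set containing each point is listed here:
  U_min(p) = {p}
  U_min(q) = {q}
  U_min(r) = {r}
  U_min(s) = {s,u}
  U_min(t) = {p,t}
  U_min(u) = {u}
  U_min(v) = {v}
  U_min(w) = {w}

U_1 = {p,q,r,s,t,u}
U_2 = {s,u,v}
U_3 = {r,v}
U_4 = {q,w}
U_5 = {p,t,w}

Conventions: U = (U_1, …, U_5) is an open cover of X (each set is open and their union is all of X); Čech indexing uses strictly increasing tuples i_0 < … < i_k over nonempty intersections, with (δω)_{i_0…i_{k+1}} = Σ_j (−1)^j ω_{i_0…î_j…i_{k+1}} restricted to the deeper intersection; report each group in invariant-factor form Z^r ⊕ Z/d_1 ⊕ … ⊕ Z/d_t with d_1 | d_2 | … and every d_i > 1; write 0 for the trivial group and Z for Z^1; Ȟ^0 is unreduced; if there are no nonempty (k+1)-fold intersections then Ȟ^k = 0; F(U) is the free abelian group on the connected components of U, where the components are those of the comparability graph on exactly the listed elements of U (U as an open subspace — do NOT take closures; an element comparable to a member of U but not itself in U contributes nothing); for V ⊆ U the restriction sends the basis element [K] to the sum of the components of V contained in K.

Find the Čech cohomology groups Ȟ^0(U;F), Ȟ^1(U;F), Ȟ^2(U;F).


Ȟ^0(U;F) ≅ Z^6, Ȟ^1(U;F) ≅ 0 and Ȟ^2(U;F) ≅ 0

nerve of the cover:
  U12={s,u} U13={r} U14={q} U15={p,t} U23={v} U45={w}
components per intersection:
  U1: {p,t} {q} {r} {s,u}
  U2: {s,u} {v}
  U3: {r} {v}
  U4: {q} {w}
  U5: {p,t} {w}
  U12: {s,u}
  U13: {r}
  U14: {q}
  U15: {p,t}
  U23: {v}
  U45: {w}
C dims 12,6; δ0: rk 6, SNF 1^6
Ȟ^0 = (12 − 6) − 0 = 6, so Ȟ^0 ≅ Z^6
Ȟ^1 = (6 − 0) − 6 = 0, so Ȟ^1 ≅ 0
Ȟ^2 = (0 − 0) − 0 = 0, so Ȟ^2 ≅ 0


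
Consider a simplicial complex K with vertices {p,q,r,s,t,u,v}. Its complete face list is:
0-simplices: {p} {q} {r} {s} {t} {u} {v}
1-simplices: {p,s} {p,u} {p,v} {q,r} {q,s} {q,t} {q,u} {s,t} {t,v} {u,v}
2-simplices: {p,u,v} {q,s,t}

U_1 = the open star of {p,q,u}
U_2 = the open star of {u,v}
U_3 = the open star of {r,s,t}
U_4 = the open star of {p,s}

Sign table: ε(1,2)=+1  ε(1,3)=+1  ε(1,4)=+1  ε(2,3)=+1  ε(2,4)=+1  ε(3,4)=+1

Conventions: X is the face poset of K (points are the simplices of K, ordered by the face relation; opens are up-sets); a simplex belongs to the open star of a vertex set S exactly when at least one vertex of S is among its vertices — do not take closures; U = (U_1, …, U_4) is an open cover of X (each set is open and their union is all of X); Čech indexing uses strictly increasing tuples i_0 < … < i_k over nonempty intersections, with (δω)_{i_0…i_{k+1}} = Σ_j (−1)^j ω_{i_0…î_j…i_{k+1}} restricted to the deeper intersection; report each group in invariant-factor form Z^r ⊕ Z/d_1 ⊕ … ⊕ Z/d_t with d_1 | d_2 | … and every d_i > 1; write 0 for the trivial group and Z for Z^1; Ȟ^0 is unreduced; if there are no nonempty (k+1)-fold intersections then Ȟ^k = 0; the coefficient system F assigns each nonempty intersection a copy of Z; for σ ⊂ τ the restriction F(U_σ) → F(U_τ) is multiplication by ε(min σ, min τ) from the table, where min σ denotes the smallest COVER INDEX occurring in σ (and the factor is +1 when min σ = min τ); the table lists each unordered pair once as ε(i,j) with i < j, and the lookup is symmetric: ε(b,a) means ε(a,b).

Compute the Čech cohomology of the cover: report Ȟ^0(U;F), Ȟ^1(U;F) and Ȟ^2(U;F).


intersection data:
  U1={{p},{q},{u},{p,s},{p,u},{p,v},{q,r},{q,s},{q,t},{q,u},{u,v},{p,u,v},{q,s,t}} U2={{u},{v},{p,u},{p,v},{q,u},{t,v},{u,v},{p,u,v}} U3={{r},{s},{t},{p,s},{q,r},{q,s},{q,t},{s,t},{t,v},{q,s,t}} U4={{p},{s},{p,s},{p,u},{p,v},{q,s},{s,t},{p,u,v},{q,s,t}}
  U12={{u},{p,u},{p,v},{q,u},{u,v},{p,u,v}} U13={{p,s},{q,r},{q,s},{q,t},{q,s,t}} U14={{p},{p,s},{p,u},{p,v},{q,s},{p,u,v},{q,s,t}} U23={{t,v}} U24={{p,u},{p,v},{p,u,v}} U34={{s},{p,s},{q,s},{s,t},{q,s,t}}
  U124={{p,u},{p,v},{p,u,v}} U134={{p,s},{q,s},{q,s,t}}
C dims 4,6,2; δ0: rk 3, SNF 1^3; δ1: rk 2, SNF 1^2
Ȟ^0 = (4 − 3) − 0 = 1, so Ȟ^0 ≅ Z
Ȟ^1 = (6 − 2) − 3 = 1, so Ȟ^1 ≅ Z
Ȟ^2 = (2 − 0) − 2 = 0, so Ȟ^2 ≅ 0

Ȟ^0 ≅ Z; Ȟ^1 ≅ Z; Ȟ^2 ≅ 0


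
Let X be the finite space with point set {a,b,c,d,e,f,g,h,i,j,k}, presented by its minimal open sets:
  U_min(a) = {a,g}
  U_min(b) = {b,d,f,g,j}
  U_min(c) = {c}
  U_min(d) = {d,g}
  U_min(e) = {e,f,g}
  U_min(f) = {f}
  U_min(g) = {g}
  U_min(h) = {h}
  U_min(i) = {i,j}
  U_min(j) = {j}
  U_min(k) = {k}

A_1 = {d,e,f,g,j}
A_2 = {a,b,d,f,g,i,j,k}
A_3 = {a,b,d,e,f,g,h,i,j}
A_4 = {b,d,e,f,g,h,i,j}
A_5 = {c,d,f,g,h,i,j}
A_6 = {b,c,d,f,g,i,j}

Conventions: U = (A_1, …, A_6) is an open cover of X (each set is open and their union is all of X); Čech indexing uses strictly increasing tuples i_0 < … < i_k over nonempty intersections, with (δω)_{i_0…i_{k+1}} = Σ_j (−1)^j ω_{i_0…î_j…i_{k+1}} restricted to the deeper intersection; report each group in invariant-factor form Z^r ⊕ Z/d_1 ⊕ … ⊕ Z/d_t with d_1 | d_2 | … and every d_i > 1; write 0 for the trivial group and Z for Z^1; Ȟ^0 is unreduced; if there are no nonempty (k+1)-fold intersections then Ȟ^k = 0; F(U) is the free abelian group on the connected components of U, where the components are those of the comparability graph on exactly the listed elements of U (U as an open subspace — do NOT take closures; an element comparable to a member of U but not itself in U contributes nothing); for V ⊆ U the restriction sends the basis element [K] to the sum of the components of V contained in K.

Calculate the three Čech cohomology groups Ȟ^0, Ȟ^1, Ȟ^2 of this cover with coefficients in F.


intersection data:
  A12={d,f,g,j} A13={d,e,f,g,j} A14={d,e,f,g,j} A15={d,f,g,j} A16={d,f,g,j} A23={a,b,d,f,g,i,j} A24={b,d,f,g,i,j} A25={d,f,g,i,j} A26={b,d,f,g,i,j} A34={b,d,e,f,g,h,i,j} A35={d,f,g,h,i,j} A36={b,d,f,g,i,j} A45={d,f,g,h,i,j} A46={b,d,f,g,i,j} A56={c,d,f,g,i,j}
  A123={d,f,g,j} A124={d,f,g,j} A125={d,f,g,j} A126={d,f,g,j} A134={d,e,f,g,j} A135={d,f,g,j} A136={d,f,g,j} A145={d,f,g,j} A146={d,f,g,j} A156={d,f,g,j} A234={b,d,f,g,i,j} A235={d,f,g,i,j} A236={b,d,f,g,i,j} A245={d,f,g,i,j} A246={b,d,f,g,i,j} A256={d,f,g,i,j} A345={d,f,g,h,i,j} A346={b,d,f,g,i,j} A356={d,f,g,i,j} A456={d,f,g,i,j}
  A1234={d,f,g,j} A1235={d,f,g,j} A1236={d,f,g,j} A1245={d,f,g,j} A1246={d,f,g,j} A1256={d,f,g,j} A1345={d,f,g,j} A1346={d,f,g,j} A1356={d,f,g,j} A1456={d,f,g,j} A2345={d,f,g,i,j} A2346={b,d,f,g,i,j} A2356={d,f,g,i,j} A2456={d,f,g,i,j} A3456={d,f,g,i,j}
  A12345={d,f,g,j} A12346={d,f,g,j} A12356={d,f,g,j} A12456={d,f,g,j} A13456={d,f,g,j} A23456={d,f,g,i,j}
  A123456={d,f,g,j}
components per intersection:
  A1: {d,e,f,g} {j}
  A2: {a,b,d,f,g,i,j} {k}
  A3: {a,b,d,e,f,g,i,j} {h}
  A4: {b,d,e,f,g,i,j} {h}
  A5: {c} {d,g} {f} {h} {i,j}
  A6: {b,d,f,g,i,j} {c}
  A12: {d,g} {f} {j}
  A13: {d,e,f,g} {j}
  A14: {d,e,f,g} {j}
  A15: {d,g} {f} {j}
  A16: {d,g} {f} {j}
  A23: {a,b,d,f,g,i,j}
  A24: {b,d,f,g,i,j}
  A25: {d,g} {f} {i,j}
  A26: {b,d,f,g,i,j}
  A34: {b,d,e,f,g,i,j} {h}
  A35: {d,g} {f} {h} {i,j}
  A36: {b,d,f,g,i,j}
  A45: {d,g} {f} {h} {i,j}
  A46: {b,d,f,g,i,j}
  A56: {c} {d,g} {f} {i,j}
  A123: {d,g} {f} {j}
  A124: {d,g} {f} {j}
  A125: {d,g} {f} {j}
  A126: {d,g} {f} {j}
  A134: {d,e,f,g} {j}
  A135: {d,g} {f} {j}
  A136: {d,g} {f} {j}
  A145: {d,g} {f} {j}
  A146: {d,g} {f} {j}
  A156: {d,g} {f} {j}
  A234: {b,d,f,g,i,j}
  A235: {d,g} {f} {i,j}
  A236: {b,d,f,g,i,j}
  A245: {d,g} {f} {i,j}
  A246: {b,d,f,g,i,j}
  A256: {d,g} {f} {i,j}
  A345: {d,g} {f} {h} {i,j}
  A346: {b,d,f,g,i,j}
  A356: {d,g} {f} {i,j}
  A456: {d,g} {f} {i,j}
  A1234: {d,g} {f} {j}
  A1235: {d,g} {f} {j}
  A1236: {d,g} {f} {j}
  A1245: {d,g} {f} {j}
  A1246: {d,g} {f} {j}
  A1256: {d,g} {f} {j}
  A1345: {d,g} {f} {j}
  A1346: {d,g} {f} {j}
  A1356: {d,g} {f} {j}
  A1456: {d,g} {f} {j}
  A2345: {d,g} {f} {i,j}
  A2346: {b,d,f,g,i,j}
  A2356: {d,g} {f} {i,j}
  A2456: {d,g} {f} {i,j}
  A3456: {d,g} {f} {i,j}
  A12345: {d,g} {f} {j}
  A12346: {d,g} {f} {j}
  A12356: {d,g} {f} {j}
  A12456: {d,g} {f} {j}
  A13456: {d,g} {f} {j}
  A23456: {d,g} {f} {i,j}
  A123456: {d,g} {f} {j}
C dims 15,35,52,43; δ0: rk 11, SNF 1^11; δ1: rk 24, SNF 1^24; δ2: rk 28, SNF 1^28
Ȟ^0 = (15 − 11) − 0 = 4, so Ȟ^0 ≅ Z^4
Ȟ^1 = (35 − 24) − 11 = 0, so Ȟ^1 ≅ 0
Ȟ^2 = (52 − 28) − 24 = 0, so Ȟ^2 ≅ 0

Ȟ^0 = Z^4,  Ȟ^1 = 0,  Ȟ^2 = 0


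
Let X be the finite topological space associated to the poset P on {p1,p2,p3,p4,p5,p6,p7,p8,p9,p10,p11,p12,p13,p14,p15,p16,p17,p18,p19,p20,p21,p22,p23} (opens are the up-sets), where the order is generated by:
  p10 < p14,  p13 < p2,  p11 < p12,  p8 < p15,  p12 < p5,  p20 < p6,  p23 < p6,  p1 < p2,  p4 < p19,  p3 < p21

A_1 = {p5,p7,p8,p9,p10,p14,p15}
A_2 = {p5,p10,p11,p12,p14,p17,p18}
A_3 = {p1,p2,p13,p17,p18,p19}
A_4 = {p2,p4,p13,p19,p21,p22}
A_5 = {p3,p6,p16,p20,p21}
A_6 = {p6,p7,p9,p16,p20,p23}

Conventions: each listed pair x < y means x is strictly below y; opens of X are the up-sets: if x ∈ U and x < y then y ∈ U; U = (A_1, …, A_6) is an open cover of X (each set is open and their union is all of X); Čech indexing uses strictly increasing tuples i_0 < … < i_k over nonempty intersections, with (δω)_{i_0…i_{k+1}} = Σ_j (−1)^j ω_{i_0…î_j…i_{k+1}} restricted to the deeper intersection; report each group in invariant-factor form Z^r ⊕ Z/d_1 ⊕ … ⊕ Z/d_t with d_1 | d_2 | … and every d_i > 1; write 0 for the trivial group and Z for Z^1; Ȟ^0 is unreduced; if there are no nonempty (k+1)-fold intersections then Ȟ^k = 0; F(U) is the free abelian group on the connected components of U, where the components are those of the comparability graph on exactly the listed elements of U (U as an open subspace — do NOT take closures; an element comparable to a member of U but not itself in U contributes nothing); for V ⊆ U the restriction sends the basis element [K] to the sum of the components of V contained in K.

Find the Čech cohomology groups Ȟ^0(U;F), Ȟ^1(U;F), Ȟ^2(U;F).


nerve simplices:
  A12={p5,p10,p14} A16={p7,p9} A23={p17,p18} A34={p2,p13,p19} A45={p21} A56={p6,p16,p20}
components per intersection:
  A1: {p5} {p7} {p8,p15} {p9} {p10,p14}
  A2: {p5,p11,p12} {p10,p14} {p17} {p18}
  A3: {p1,p2,p13} {p17} {p18} {p19}
  A4: {p2,p13} {p4,p19} {p21} {p22}
  A5: {p3,p21} {p6,p20} {p16}
  A6: {p6,p20,p23} {p7} {p9} {p16}
  A12: {p5} {p10,p14}
  A16: {p7} {p9}
  A23: {p17} {p18}
  A34: {p2,p13} {p19}
  A45: {p21}
  A56: {p6,p20} {p16}
C dims 24,11; δ0: rk 11, SNF 1^11
degree 0: 24−11−0 = 13 → Ȟ^0 ≅ Z^13
degree 1: 11−0−11 = 0 → Ȟ^1 ≅ 0
degree 2: 0−0−0 = 0 → Ȟ^2 ≅ 0

Ȟ^0 = Z^13,  Ȟ^1 = 0,  Ȟ^2 = 0


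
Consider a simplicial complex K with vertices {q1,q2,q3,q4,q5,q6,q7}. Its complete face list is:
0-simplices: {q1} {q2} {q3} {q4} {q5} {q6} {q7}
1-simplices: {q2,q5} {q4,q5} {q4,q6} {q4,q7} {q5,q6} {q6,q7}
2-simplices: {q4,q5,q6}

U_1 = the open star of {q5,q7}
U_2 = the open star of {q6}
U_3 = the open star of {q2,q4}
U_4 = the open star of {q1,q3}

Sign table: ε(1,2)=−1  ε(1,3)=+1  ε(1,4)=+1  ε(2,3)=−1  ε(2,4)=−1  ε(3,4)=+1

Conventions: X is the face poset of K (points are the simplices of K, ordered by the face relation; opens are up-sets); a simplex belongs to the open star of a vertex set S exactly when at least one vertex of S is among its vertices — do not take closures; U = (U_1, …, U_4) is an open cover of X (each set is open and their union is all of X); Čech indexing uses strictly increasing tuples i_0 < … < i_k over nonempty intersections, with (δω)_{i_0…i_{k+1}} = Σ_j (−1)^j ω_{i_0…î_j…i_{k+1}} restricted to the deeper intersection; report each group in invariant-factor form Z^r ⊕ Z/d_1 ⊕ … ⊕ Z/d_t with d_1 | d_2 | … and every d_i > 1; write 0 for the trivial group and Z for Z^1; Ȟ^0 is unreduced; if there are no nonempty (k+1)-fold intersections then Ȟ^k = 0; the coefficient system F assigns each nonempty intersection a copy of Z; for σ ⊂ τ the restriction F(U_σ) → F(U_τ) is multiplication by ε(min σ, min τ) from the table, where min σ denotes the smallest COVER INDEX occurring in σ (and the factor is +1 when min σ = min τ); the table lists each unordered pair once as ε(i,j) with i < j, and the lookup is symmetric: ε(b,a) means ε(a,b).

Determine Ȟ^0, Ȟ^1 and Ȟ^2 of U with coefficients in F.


Ȟ^0(U;F) ≅ Z^2; Ȟ^1(U;F) ≅ 0; Ȟ^2(U;F) ≅ 0

nerve simplices:
  U1={{q5},{q7},{q2,q5},{q4,q5},{q4,q7},{q5,q6},{q6,q7},{q4,q5,q6}} U2={{q6},{q4,q6},{q5,q6},{q6,q7},{q4,q5,q6}} U3={{q2},{q4},{q2,q5},{q4,q5},{q4,q6},{q4,q7},{q4,q5,q6}} U4={{q1},{q3}}
  U12={{q5,q6},{q6,q7},{q4,q5,q6}} U13={{q2,q5},{q4,q5},{q4,q7},{q4,q5,q6}} U23={{q4,q6},{q4,q5,q6}}
  U123={{q4,q5,q6}}
C dims 4,3,1; δ0: rk 2, SNF 1^2; δ1: rk 1, SNF 1^1
degree 0: 4−2−0 = 2 → Ȟ^0 ≅ Z^2
degree 1: 3−1−2 = 0 → Ȟ^1 ≅ 0
degree 2: 1−0−1 = 0 → Ȟ^2 ≅ 0


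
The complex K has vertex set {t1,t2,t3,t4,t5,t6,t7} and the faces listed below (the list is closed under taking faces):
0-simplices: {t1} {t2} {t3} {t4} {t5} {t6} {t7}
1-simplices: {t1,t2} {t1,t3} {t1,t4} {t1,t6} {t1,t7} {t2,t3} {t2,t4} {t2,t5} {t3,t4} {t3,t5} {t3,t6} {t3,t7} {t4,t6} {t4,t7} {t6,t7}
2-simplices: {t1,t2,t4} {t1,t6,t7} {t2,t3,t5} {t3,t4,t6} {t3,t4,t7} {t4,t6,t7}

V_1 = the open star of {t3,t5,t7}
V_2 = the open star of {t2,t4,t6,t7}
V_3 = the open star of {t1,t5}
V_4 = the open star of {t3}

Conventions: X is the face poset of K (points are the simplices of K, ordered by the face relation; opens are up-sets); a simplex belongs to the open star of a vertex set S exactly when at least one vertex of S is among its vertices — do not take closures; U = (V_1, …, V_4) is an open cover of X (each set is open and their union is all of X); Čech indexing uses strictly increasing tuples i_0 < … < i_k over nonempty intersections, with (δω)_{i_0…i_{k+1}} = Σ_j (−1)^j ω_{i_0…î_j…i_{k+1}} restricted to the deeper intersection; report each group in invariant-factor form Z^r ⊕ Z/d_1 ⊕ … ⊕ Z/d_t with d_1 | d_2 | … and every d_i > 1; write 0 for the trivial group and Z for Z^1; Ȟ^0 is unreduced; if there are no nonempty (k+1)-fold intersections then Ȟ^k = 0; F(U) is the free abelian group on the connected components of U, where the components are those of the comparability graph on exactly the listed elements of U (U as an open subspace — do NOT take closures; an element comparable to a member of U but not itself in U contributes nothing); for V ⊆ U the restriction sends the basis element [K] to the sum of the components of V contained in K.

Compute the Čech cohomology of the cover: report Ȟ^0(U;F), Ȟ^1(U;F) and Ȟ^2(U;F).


nonempty overlaps:
  V1={{t3},{t5},{t7},{t1,t3},{t1,t7},{t2,t3},{t2,t5},{t3,t4},{t3,t5},{t3,t6},{t3,t7},{t4,t7},{t6,t7},{t1,t6,t7},{t2,t3,t5},{t3,t4,t6},{t3,t4,t7},{t4,t6,t7}} V2={{t2},{t4},{t6},{t7},{t1,t2},{t1,t4},{t1,t6},{t1,t7},{t2,t3},{t2,t4},{t2,t5},{t3,t4},{t3,t6},{t3,t7},{t4,t6},{t4,t7},{t6,t7},{t1,t2,t4},{t1,t6,t7},{t2,t3,t5},{t3,t4,t6},{t3,t4,t7},{t4,t6,t7}} V3={{t1},{t5},{t1,t2},{t1,t3},{t1,t4},{t1,t6},{t1,t7},{t2,t5},{t3,t5},{t1,t2,t4},{t1,t6,t7},{t2,t3,t5}} V4={{t3},{t1,t3},{t2,t3},{t3,t4},{t3,t5},{t3,t6},{t3,t7},{t2,t3,t5},{t3,t4,t6},{t3,t4,t7}}
  V12={{t7},{t1,t7},{t2,t3},{t2,t5},{t3,t4},{t3,t6},{t3,t7},{t4,t7},{t6,t7},{t1,t6,t7},{t2,t3,t5},{t3,t4,t6},{t3,t4,t7},{t4,t6,t7}} V13={{t5},{t1,t3},{t1,t7},{t2,t5},{t3,t5},{t1,t6,t7},{t2,t3,t5}} V14={{t3},{t1,t3},{t2,t3},{t3,t4},{t3,t5},{t3,t6},{t3,t7},{t2,t3,t5},{t3,t4,t6},{t3,t4,t7}} V23={{t1,t2},{t1,t4},{t1,t6},{t1,t7},{t2,t5},{t1,t2,t4},{t1,t6,t7},{t2,t3,t5}} V24={{t2,t3},{t3,t4},{t3,t6},{t3,t7},{t2,t3,t5},{t3,t4,t6},{t3,t4,t7}} V34={{t1,t3},{t3,t5},{t2,t3,t5}}
  V123={{t1,t7},{t2,t5},{t1,t6,t7},{t2,t3,t5}} V124={{t2,t3},{t3,t4},{t3,t6},{t3,t7},{t2,t3,t5},{t3,t4,t6},{t3,t4,t7}} V134={{t1,t3},{t3,t5},{t2,t3,t5}} V234={{t2,t3,t5}}
  V1234={{t2,t3,t5}}
components per intersection:
  V1: {{t3},{t5},{t7},{t1,t3},{t1,t7},{t2,t3},{t2,t5},{t3,t4},{t3,t5},{t3,t6},{t3,t7},{t4,t7},{t6,t7},{t1,t6,t7},{t2,t3,t5},{t3,t4,t6},{t3,t4,t7},{t4,t6,t7}}
  V2: {{t2},{t4},{t6},{t7},{t1,t2},{t1,t4},{t1,t6},{t1,t7},{t2,t3},{t2,t4},{t2,t5},{t3,t4},{t3,t6},{t3,t7},{t4,t6},{t4,t7},{t6,t7},{t1,t2,t4},{t1,t6,t7},{t2,t3,t5},{t3,t4,t6},{t3,t4,t7},{t4,t6,t7}}
  V3: {{t1},{t1,t2},{t1,t3},{t1,t4},{t1,t6},{t1,t7},{t1,t2,t4},{t1,t6,t7}} {{t5},{t2,t5},{t3,t5},{t2,t3,t5}}
  V4: {{t3},{t1,t3},{t2,t3},{t3,t4},{t3,t5},{t3,t6},{t3,t7},{t2,t3,t5},{t3,t4,t6},{t3,t4,t7}}
  V12: {{t7},{t1,t7},{t3,t4},{t3,t6},{t3,t7},{t4,t7},{t6,t7},{t1,t6,t7},{t3,t4,t6},{t3,t4,t7},{t4,t6,t7}} {{t2,t3},{t2,t5},{t2,t3,t5}}
  V13: {{t5},{t2,t5},{t3,t5},{t2,t3,t5}} {{t1,t3}} {{t1,t7},{t1,t6,t7}}
  V14: {{t3},{t1,t3},{t2,t3},{t3,t4},{t3,t5},{t3,t6},{t3,t7},{t2,t3,t5},{t3,t4,t6},{t3,t4,t7}}
  V23: {{t1,t2},{t1,t4},{t1,t2,t4}} {{t1,t6},{t1,t7},{t1,t6,t7}} {{t2,t5},{t2,t3,t5}}
  V24: {{t2,t3},{t2,t3,t5}} {{t3,t4},{t3,t6},{t3,t7},{t3,t4,t6},{t3,t4,t7}}
  V34: {{t1,t3}} {{t3,t5},{t2,t3,t5}}
  V123: {{t1,t7},{t1,t6,t7}} {{t2,t5},{t2,t3,t5}}
  V124: {{t2,t3},{t2,t3,t5}} {{t3,t4},{t3,t6},{t3,t7},{t3,t4,t6},{t3,t4,t7}}
  V134: {{t1,t3}} {{t3,t5},{t2,t3,t5}}
  V234: {{t2,t3,t5}}
  V1234: {{t2,t3,t5}}
C dims 5,13,7,1; δ0: rk 4, SNF 1^4; δ1: rk 6, SNF 1^6; δ2: rk 1, SNF 1^1
degree 0: 5−4−0 = 1 → Ȟ^0 ≅ Z
degree 1: 13−6−4 = 3 → Ȟ^1 ≅ Z^3
degree 2: 7−1−6 = 0 → Ȟ^2 ≅ 0

Ȟ^0 = Z, Ȟ^1 = Z^3 and Ȟ^2 = 0


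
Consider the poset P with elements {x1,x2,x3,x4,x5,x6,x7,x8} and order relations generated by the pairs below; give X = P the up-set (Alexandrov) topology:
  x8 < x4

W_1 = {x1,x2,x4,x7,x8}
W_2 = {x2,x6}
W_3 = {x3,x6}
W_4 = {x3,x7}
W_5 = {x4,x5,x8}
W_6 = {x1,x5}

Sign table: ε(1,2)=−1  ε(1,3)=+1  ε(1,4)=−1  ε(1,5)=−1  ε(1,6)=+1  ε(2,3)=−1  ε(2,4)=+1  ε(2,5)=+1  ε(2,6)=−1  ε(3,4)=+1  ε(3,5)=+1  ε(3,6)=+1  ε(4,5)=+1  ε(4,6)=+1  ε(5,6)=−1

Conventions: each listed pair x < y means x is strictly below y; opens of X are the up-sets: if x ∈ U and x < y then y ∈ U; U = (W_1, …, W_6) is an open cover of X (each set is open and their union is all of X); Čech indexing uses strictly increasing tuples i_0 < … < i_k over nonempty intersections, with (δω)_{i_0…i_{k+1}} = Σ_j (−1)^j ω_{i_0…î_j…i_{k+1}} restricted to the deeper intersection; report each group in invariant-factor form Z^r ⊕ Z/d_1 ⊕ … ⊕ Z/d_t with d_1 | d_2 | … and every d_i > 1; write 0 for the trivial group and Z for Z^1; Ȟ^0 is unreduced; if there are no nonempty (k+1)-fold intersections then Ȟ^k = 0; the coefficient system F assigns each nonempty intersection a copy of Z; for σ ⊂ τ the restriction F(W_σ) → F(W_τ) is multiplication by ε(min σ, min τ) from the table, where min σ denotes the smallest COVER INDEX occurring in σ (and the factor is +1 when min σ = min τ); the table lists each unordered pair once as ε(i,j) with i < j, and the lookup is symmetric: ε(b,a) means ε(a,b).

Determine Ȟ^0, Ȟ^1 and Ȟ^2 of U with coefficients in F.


nerve of the cover:
  W12={x2} W14={x7} W15={x4,x8} W16={x1} W23={x6} W34={x3} W56={x5}
C dims 6,7; δ0: rk 6, SNF 1^5·2
Ȟ^0 = (6 − 6) − 0 = 0, so Ȟ^0 ≅ 0
Ȟ^1 = (7 − 0) − 6 = 1 plus torsion [2], so Ȟ^1 ≅ Z ⊕ Z/2
Ȟ^2 = (0 − 0) − 0 = 0, so Ȟ^2 ≅ 0

Ȟ^0(U;F) ≅ 0,  Ȟ^1(U;F) ≅ Z ⊕ Z/2,  Ȟ^2(U;F) ≅ 0


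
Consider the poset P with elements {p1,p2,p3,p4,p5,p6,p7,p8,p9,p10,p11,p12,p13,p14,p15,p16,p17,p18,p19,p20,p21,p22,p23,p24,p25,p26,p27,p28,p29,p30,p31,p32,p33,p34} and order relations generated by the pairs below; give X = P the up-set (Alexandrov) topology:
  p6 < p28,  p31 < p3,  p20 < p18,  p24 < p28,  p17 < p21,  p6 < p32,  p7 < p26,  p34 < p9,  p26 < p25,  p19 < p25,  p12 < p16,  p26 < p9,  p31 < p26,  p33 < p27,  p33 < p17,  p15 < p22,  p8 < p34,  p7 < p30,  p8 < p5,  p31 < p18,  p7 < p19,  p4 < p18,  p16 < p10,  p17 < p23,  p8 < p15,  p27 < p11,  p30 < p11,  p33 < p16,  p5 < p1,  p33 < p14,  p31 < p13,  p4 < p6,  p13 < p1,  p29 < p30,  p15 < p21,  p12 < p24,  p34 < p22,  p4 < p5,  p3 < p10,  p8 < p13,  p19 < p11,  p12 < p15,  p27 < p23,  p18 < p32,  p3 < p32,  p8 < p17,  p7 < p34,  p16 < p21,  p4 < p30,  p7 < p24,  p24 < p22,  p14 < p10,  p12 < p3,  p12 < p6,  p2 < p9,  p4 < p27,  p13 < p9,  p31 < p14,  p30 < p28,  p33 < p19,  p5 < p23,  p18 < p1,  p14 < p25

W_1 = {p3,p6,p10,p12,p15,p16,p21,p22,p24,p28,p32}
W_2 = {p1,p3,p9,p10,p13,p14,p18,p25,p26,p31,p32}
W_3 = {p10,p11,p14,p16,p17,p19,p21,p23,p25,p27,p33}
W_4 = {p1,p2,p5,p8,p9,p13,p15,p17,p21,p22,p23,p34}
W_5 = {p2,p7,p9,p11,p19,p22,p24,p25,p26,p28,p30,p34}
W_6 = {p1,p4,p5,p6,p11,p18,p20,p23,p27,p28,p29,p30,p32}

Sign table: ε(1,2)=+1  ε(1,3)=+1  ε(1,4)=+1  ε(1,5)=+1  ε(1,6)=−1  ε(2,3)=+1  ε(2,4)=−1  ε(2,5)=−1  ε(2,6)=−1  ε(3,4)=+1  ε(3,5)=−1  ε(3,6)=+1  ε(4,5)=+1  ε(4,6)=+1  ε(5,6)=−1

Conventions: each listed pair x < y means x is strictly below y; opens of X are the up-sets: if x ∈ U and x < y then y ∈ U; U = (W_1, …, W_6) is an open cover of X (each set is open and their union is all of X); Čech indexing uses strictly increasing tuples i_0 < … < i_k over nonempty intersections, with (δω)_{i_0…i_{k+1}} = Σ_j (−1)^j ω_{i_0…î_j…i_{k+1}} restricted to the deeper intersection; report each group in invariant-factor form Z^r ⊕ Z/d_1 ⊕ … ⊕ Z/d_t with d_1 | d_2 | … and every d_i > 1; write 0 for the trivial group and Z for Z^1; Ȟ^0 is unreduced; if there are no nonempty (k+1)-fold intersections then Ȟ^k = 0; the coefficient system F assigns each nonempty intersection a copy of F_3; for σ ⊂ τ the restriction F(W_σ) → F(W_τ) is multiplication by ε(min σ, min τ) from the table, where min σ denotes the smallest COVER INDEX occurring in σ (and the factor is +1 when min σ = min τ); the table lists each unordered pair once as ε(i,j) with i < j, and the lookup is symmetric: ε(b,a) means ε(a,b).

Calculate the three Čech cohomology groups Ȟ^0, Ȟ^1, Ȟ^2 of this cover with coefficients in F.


Ȟ^0 ≅ 0, Ȟ^1 ≅ 0, Ȟ^2 ≅ Z/3

nonempty overlaps:
  W12={p3,p10,p32} W13={p10,p16,p21} W14={p15,p21,p22} W15={p22,p24,p28} W16={p6,p28,p32} W23={p10,p14,p25} W24={p1,p9,p13} W25={p9,p25,p26} W26={p1,p18,p32} W34={p17,p21,p23} W35={p11,p19,p25} W36={p11,p23,p27} W45={p2,p9,p22,p34} W46={p1,p5,p23} W56={p11,p28,p30}
  W123={p10} W126={p32} W134={p21} W145={p22} W156={p28} W235={p25} W245={p9} W246={p1} W346={p23} W356={p11}
C dims 6,15,10; δ0: rk_F3 6; δ1: rk_F3 9
degree 0: 6−6−0 = 0 → Ȟ^0 ≅ 0
degree 1: 15−9−6 = 0 → Ȟ^1 ≅ 0
degree 2: 10−0−9 = 1 → Ȟ^2 ≅ Z/3


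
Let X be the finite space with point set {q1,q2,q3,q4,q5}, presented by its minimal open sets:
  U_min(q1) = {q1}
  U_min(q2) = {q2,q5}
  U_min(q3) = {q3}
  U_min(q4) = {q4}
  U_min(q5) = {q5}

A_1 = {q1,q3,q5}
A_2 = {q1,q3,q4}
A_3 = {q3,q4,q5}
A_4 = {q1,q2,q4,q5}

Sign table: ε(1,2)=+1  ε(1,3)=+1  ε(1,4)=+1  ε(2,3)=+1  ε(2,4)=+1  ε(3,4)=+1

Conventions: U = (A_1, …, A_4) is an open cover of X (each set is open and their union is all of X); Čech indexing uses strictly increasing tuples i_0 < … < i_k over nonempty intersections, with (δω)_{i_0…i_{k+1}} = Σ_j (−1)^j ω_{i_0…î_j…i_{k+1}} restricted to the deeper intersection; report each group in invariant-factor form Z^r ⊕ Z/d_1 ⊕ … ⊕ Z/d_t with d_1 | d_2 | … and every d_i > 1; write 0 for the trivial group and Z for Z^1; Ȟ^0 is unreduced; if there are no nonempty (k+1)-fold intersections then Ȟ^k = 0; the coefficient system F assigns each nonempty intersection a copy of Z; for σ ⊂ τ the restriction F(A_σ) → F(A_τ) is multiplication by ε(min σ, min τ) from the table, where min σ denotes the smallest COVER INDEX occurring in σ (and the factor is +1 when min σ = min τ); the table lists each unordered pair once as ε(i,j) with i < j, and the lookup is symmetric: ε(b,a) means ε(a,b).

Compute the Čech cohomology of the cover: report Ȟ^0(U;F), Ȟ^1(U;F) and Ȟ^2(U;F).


intersection data:
  A12={q1,q3} A13={q3,q5} A14={q1,q5} A23={q3,q4} A24={q1,q4} A34={q4,q5}
  A123={q3} A124={q1} A134={q5} A234={q4}
C dims 4,6,4; δ0: rk 3, SNF 1^3; δ1: rk 3, SNF 1^3
Ȟ^0 = (4 − 3) − 0 = 1, so Ȟ^0 ≅ Z
Ȟ^1 = (6 − 3) − 3 = 0, so Ȟ^1 ≅ 0
Ȟ^2 = (4 − 0) − 3 = 1, so Ȟ^2 ≅ Z

Ȟ^0 = Z, Ȟ^1 = 0, Ȟ^2 = Z


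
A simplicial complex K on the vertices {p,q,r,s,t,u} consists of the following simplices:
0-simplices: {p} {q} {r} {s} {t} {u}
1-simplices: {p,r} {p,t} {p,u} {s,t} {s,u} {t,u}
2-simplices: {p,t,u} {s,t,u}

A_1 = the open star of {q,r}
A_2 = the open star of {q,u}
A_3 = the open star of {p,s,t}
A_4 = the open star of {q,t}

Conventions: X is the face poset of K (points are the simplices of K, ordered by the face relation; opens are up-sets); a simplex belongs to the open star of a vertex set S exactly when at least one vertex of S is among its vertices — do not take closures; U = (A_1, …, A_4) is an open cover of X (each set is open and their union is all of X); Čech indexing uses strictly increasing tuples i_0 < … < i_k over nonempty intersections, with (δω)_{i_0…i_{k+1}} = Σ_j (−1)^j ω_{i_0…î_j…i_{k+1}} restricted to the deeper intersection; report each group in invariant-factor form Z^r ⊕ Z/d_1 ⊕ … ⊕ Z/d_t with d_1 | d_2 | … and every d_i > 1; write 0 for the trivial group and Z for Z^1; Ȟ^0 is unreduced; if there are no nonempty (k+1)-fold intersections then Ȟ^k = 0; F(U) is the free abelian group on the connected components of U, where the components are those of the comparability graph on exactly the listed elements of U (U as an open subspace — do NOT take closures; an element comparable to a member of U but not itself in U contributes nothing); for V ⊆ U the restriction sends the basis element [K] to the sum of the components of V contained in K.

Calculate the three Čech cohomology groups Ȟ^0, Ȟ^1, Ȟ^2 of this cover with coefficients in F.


nerve simplices:
  A1={{q},{r},{p,r}} A2={{q},{u},{p,u},{s,u},{t,u},{p,t,u},{s,t,u}} A3={{p},{s},{t},{p,r},{p,t},{p,u},{s,t},{s,u},{t,u},{p,t,u},{s,t,u}} A4={{q},{t},{p,t},{s,t},{t,u},{p,t,u},{s,t,u}}
  A12={{q}} A13={{p,r}} A14={{q}} A23={{p,u},{s,u},{t,u},{p,t,u},{s,t,u}} A24={{q},{t,u},{p,t,u},{s,t,u}} A34={{t},{p,t},{s,t},{t,u},{p,t,u},{s,t,u}}
  A124={{q}} A234={{t,u},{p,t,u},{s,t,u}}
components per intersection:
  A1: {{q}} {{r},{p,r}}
  A2: {{q}} {{u},{p,u},{s,u},{t,u},{p,t,u},{s,t,u}}
  A3: {{p},{s},{t},{p,r},{p,t},{p,u},{s,t},{s,u},{t,u},{p,t,u},{s,t,u}}
  A4: {{q}} {{t},{p,t},{s,t},{t,u},{p,t,u},{s,t,u}}
  A12: {{q}}
  A13: {{p,r}}
  A14: {{q}}
  A23: {{p,u},{s,u},{t,u},{p,t,u},{s,t,u}}
  A24: {{q}} {{t,u},{p,t,u},{s,t,u}}
  A34: {{t},{p,t},{s,t},{t,u},{p,t,u},{s,t,u}}
  A124: {{q}}
  A234: {{t,u},{p,t,u},{s,t,u}}
C dims 7,7,2; δ0: rk 5, SNF 1^5; δ1: rk 2, SNF 1^2
degree 0: 7−5−0 = 2 → Ȟ^0 ≅ Z^2
degree 1: 7−2−5 = 0 → Ȟ^1 ≅ 0
degree 2: 2−0−2 = 0 → Ȟ^2 ≅ 0

Ȟ^0(U;F) ≅ Z^2, Ȟ^1(U;F) ≅ 0, Ȟ^2(U;F) ≅ 0


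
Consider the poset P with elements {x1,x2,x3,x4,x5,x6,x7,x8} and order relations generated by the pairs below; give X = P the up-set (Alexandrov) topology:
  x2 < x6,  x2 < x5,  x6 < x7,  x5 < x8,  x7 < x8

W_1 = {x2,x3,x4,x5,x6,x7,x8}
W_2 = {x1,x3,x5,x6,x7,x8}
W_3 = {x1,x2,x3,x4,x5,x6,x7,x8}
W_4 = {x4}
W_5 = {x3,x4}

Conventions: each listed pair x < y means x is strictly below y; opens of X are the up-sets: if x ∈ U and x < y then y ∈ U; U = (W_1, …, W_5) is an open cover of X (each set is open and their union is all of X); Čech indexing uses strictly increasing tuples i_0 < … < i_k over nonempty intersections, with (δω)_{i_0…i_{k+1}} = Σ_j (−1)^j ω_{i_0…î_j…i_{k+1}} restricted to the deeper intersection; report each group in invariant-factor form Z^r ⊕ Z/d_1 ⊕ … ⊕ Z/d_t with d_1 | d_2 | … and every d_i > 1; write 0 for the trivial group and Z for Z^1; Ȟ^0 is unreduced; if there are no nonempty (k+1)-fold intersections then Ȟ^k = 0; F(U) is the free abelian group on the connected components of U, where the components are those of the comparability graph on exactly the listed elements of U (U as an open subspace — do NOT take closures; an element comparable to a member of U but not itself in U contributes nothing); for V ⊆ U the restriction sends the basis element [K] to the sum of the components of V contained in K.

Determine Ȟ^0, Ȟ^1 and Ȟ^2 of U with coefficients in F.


cover nerve:
  W12={x3,x5,x6,x7,x8} W13={x2,x3,x4,x5,x6,x7,x8} W14={x4} W15={x3,x4} W23={x1,x3,x5,x6,x7,x8} W25={x3} W34={x4} W35={x3,x4} W45={x4}
  W123={x3,x5,x6,x7,x8} W125={x3} W134={x4} W135={x3,x4} W145={x4} W235={x3} W345={x4}
  W1235={x3} W1345={x4}
components per intersection:
  W1: {x2,x5,x6,x7,x8} {x3} {x4}
  W2: {x1} {x3} {x5,x6,x7,x8}
  W3: {x1} {x2,x5,x6,x7,x8} {x3} {x4}
  W4: {x4}
  W5: {x3} {x4}
  W12: {x3} {x5,x6,x7,x8}
  W13: {x2,x5,x6,x7,x8} {x3} {x4}
  W14: {x4}
  W15: {x3} {x4}
  W23: {x1} {x3} {x5,x6,x7,x8}
  W25: {x3}
  W34: {x4}
  W35: {x3} {x4}
  W45: {x4}
  W123: {x3} {x5,x6,x7,x8}
  W125: {x3}
  W134: {x4}
  W135: {x3} {x4}
  W145: {x4}
  W235: {x3}
  W345: {x4}
  W1235: {x3}
  W1345: {x4}
C dims 13,16,9,2; δ0: rk 9, SNF 1^9; δ1: rk 7, SNF 1^7; δ2: rk 2, SNF 1^2
Ȟ^0: (13−9)−0=4 ⇒ Z^4
Ȟ^1: (16−7)−9=0 ⇒ 0
Ȟ^2: (9−2)−7=0 ⇒ 0

Ȟ^0 ≅ Z^4, Ȟ^1 ≅ 0, Ȟ^2 ≅ 0


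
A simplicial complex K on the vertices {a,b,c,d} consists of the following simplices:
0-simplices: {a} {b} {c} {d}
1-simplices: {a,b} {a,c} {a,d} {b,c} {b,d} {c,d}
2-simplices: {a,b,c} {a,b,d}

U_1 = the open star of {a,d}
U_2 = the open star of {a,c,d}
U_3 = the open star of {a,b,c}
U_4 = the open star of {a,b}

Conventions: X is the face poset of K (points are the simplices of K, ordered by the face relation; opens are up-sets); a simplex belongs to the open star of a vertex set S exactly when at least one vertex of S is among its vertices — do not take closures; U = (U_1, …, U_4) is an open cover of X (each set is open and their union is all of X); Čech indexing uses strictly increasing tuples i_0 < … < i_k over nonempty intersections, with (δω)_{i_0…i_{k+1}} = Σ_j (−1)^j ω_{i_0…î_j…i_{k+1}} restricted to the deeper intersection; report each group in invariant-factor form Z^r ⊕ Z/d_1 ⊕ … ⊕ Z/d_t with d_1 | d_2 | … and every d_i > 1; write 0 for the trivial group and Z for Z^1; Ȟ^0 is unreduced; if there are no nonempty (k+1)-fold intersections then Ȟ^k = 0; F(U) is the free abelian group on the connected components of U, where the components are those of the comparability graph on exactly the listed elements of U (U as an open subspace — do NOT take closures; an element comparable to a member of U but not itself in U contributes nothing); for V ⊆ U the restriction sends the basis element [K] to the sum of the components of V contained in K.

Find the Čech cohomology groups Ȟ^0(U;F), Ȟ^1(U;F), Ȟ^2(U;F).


Ȟ^0 = Z, Ȟ^1 = 0 and Ȟ^2 = 0

intersection data:
  U1={{a},{d},{a,b},{a,c},{a,d},{b,d},{c,d},{a,b,c},{a,b,d}} U2={{a},{c},{d},{a,b},{a,c},{a,d},{b,c},{b,d},{c,d},{a,b,c},{a,b,d}} U3={{a},{b},{c},{a,b},{a,c},{a,d},{b,c},{b,d},{c,d},{a,b,c},{a,b,d}} U4={{a},{b},{a,b},{a,c},{a,d},{b,c},{b,d},{a,b,c},{a,b,d}}
  U12={{a},{d},{a,b},{a,c},{a,d},{b,d},{c,d},{a,b,c},{a,b,d}} U13={{a},{a,b},{a,c},{a,d},{b,d},{c,d},{a,b,c},{a,b,d}} U14={{a},{a,b},{a,c},{a,d},{b,d},{a,b,c},{a,b,d}} U23={{a},{c},{a,b},{a,c},{a,d},{b,c},{b,d},{c,d},{a,b,c},{a,b,d}} U24={{a},{a,b},{a,c},{a,d},{b,c},{b,d},{a,b,c},{a,b,d}} U34={{a},{b},{a,b},{a,c},{a,d},{b,c},{b,d},{a,b,c},{a,b,d}}
  U123={{a},{a,b},{a,c},{a,d},{b,d},{c,d},{a,b,c},{a,b,d}} U124={{a},{a,b},{a,c},{a,d},{b,d},{a,b,c},{a,b,d}} U134={{a},{a,b},{a,c},{a,d},{b,d},{a,b,c},{a,b,d}} U234={{a},{a,b},{a,c},{a,d},{b,c},{b,d},{a,b,c},{a,b,d}}
  U1234={{a},{a,b},{a,c},{a,d},{b,d},{a,b,c},{a,b,d}}
components per intersection:
  U1: {{a},{d},{a,b},{a,c},{a,d},{b,d},{c,d},{a,b,c},{a,b,d}}
  U2: {{a},{c},{d},{a,b},{a,c},{a,d},{b,c},{b,d},{c,d},{a,b,c},{a,b,d}}
  U3: {{a},{b},{c},{a,b},{a,c},{a,d},{b,c},{b,d},{c,d},{a,b,c},{a,b,d}}
  U4: {{a},{b},{a,b},{a,c},{a,d},{b,c},{b,d},{a,b,c},{a,b,d}}
  U12: {{a},{d},{a,b},{a,c},{a,d},{b,d},{c,d},{a,b,c},{a,b,d}}
  U13: {{a},{a,b},{a,c},{a,d},{b,d},{a,b,c},{a,b,d}} {{c,d}}
  U14: {{a},{a,b},{a,c},{a,d},{b,d},{a,b,c},{a,b,d}}
  U23: {{a},{c},{a,b},{a,c},{a,d},{b,c},{b,d},{c,d},{a,b,c},{a,b,d}}
  U24: {{a},{a,b},{a,c},{a,d},{b,c},{b,d},{a,b,c},{a,b,d}}
  U34: {{a},{b},{a,b},{a,c},{a,d},{b,c},{b,d},{a,b,c},{a,b,d}}
  U123: {{a},{a,b},{a,c},{a,d},{b,d},{a,b,c},{a,b,d}} {{c,d}}
  U124: {{a},{a,b},{a,c},{a,d},{b,d},{a,b,c},{a,b,d}}
  U134: {{a},{a,b},{a,c},{a,d},{b,d},{a,b,c},{a,b,d}}
  U234: {{a},{a,b},{a,c},{a,d},{b,c},{b,d},{a,b,c},{a,b,d}}
  U1234: {{a},{a,b},{a,c},{a,d},{b,d},{a,b,c},{a,b,d}}
C dims 4,7,5,1; δ0: rk 3, SNF 1^3; δ1: rk 4, SNF 1^4; δ2: rk 1, SNF 1^1
Ȟ^0 = (4 − 3) − 0 = 1, so Ȟ^0 ≅ Z
Ȟ^1 = (7 − 4) − 3 = 0, so Ȟ^1 ≅ 0
Ȟ^2 = (5 − 1) − 4 = 0, so Ȟ^2 ≅ 0


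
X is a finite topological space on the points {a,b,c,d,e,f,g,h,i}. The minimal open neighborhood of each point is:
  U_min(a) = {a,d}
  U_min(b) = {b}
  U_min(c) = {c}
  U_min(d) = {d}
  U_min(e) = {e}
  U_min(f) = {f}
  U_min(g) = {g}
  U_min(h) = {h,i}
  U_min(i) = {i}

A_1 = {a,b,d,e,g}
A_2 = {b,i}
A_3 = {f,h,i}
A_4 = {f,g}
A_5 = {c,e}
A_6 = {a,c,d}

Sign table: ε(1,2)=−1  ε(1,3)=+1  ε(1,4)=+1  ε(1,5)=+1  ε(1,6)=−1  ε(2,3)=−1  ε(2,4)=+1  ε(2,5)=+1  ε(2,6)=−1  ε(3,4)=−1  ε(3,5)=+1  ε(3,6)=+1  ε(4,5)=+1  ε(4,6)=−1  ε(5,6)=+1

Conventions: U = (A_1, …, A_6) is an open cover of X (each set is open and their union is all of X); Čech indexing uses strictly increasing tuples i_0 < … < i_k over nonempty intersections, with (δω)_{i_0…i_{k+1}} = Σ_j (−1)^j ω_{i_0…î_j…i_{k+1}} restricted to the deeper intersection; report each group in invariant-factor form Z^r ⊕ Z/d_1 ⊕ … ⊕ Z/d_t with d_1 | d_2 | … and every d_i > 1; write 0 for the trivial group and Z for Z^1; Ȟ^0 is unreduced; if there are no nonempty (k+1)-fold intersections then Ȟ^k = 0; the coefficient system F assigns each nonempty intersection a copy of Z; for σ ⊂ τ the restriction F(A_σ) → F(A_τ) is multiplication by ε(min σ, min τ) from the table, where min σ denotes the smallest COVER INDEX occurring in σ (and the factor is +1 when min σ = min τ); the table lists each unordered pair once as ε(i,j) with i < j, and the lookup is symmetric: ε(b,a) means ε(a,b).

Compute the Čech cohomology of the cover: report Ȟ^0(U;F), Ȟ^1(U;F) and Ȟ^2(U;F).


cover nerve:
  A12={b} A14={g} A15={e} A16={a,d} A23={i} A34={f} A56={c}
C dims 6,7; δ0: rk 6, SNF 1^5·2
Ȟ^0: (6−6)−0=0 ⇒ 0
Ȟ^1: (7−0)−6=1 plus torsion [2] ⇒ Z ⊕ Z/2
Ȟ^2: (0−0)−0=0 ⇒ 0

Ȟ^0 = 0, Ȟ^1 = Z ⊕ Z/2, Ȟ^2 = 0


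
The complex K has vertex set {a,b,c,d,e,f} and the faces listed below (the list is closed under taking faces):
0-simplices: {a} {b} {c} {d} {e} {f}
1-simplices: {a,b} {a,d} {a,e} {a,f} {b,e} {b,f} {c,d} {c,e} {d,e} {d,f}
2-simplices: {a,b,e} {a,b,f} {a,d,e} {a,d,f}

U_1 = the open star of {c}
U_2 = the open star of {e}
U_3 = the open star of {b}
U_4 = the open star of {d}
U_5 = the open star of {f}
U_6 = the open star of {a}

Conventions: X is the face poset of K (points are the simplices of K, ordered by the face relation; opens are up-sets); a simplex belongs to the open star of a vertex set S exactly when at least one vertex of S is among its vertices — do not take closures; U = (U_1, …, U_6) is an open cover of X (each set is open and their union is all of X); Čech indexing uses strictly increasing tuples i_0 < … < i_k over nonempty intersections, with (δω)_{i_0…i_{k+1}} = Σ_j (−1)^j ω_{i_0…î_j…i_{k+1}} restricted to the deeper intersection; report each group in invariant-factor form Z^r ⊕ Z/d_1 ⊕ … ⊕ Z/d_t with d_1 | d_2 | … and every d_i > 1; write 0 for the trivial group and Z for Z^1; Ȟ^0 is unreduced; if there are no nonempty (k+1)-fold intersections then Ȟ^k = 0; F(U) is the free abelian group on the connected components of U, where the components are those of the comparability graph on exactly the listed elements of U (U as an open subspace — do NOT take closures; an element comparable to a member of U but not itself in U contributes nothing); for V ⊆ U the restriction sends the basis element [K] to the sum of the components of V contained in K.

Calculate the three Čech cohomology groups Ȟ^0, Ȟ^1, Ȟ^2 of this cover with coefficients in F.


Ȟ^0 = Z, Ȟ^1 = Z and Ȟ^2 = 0

nerve of the cover:
  U1={{c},{c,d},{c,e}} U2={{e},{a,e},{b,e},{c,e},{d,e},{a,b,e},{a,d,e}} U3={{b},{a,b},{b,e},{b,f},{a,b,e},{a,b,f}} U4={{d},{a,d},{c,d},{d,e},{d,f},{a,d,e},{a,d,f}} U5={{f},{a,f},{b,f},{d,f},{a,b,f},{a,d,f}} U6={{a},{a,b},{a,d},{a,e},{a,f},{a,b,e},{a,b,f},{a,d,e},{a,d,f}}
  U12={{c,e}} U14={{c,d}} U23={{b,e},{a,b,e}} U24={{d,e},{a,d,e}} U26={{a,e},{a,b,e},{a,d,e}} U35={{b,f},{a,b,f}} U36={{a,b},{a,b,e},{a,b,f}} U45={{d,f},{a,d,f}} U46={{a,d},{a,d,e},{a,d,f}} U56={{a,f},{a,b,f},{a,d,f}}
  U236={{a,b,e}} U246={{a,d,e}} U356={{a,b,f}} U456={{a,d,f}}
components per intersection:
  U1: {{c},{c,d},{c,e}}
  U2: {{e},{a,e},{b,e},{c,e},{d,e},{a,b,e},{a,d,e}}
  U3: {{b},{a,b},{b,e},{b,f},{a,b,e},{a,b,f}}
  U4: {{d},{a,d},{c,d},{d,e},{d,f},{a,d,e},{a,d,f}}
  U5: {{f},{a,f},{b,f},{d,f},{a,b,f},{a,d,f}}
  U6: {{a},{a,b},{a,d},{a,e},{a,f},{a,b,e},{a,b,f},{a,d,e},{a,d,f}}
  U12: {{c,e}}
  U14: {{c,d}}
  U23: {{b,e},{a,b,e}}
  U24: {{d,e},{a,d,e}}
  U26: {{a,e},{a,b,e},{a,d,e}}
  U35: {{b,f},{a,b,f}}
  U36: {{a,b},{a,b,e},{a,b,f}}
  U45: {{d,f},{a,d,f}}
  U46: {{a,d},{a,d,e},{a,d,f}}
  U56: {{a,f},{a,b,f},{a,d,f}}
  U236: {{a,b,e}}
  U246: {{a,d,e}}
  U356: {{a,b,f}}
  U456: {{a,d,f}}
C dims 6,10,4; δ0: rk 5, SNF 1^5; δ1: rk 4, SNF 1^4
Ȟ^0 = (6 − 5) − 0 = 1, so Ȟ^0 ≅ Z
Ȟ^1 = (10 − 4) − 5 = 1, so Ȟ^1 ≅ Z
Ȟ^2 = (4 − 0) − 4 = 0, so Ȟ^2 ≅ 0
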